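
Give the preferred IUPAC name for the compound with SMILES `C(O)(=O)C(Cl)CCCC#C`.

The longest carbon chain that includes the –COOH group and the multiple bond has 7 carbons, so the parent hydride is heptane.
A carboxylic acid (terminal –COOH) is the principal characteristic group, giving the suffix -oic acid.
The chain contains a C≡C triple bond, so the unsaturation ending is -yne.
The numbering direction is chosen so that the carboxylic acid carbon is C-1 by definition.
This places the triple bond between C-6 and C-7; a chloro group at C-2.
Assembling the pieces gives 2-chlorohept-6-ynoic acid.

2-chlorohept-6-ynoic acid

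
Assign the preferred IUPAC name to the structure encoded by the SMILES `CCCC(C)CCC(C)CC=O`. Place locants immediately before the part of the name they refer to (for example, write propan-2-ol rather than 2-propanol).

The longest chain bearing the –CHO group is 9 carbons long (nonane).
The principal characteristic group is an aldehyde (terminal –CHO), named with the suffix -al.
The numbering direction is chosen so that the aldehyde carbon is C-1 by definition.
This places methyl groups at C-3 and C-6.
The name is 3,6-dimethylnonanal.

3,6-dimethylnonanal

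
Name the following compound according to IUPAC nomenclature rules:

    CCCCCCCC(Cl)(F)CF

2-chloro-1,2-difluorononane

The parent chain contains 9 carbons (nonane).
Choose the numbering such that the substituent locant set {1,2,2} is lower than {8,8,9} at the first point of difference.
This places a chloro group at C-2; fluoro groups at C-1 and C-2.
The substituents are ordered alphabetically, ignoring any di-/tri- multipliers.
Putting it together: 2-chloro-1,2-difluorononane.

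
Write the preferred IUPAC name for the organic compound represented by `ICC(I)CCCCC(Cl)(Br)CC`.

The longest continuous carbon chain has 9 atoms, so the parent hydride is nonane.
Number the chain so that the substituent locant set {1,2,7,7} is lower than {3,3,8,9} at the first point of difference.
That gives a bromo group at C-7; a chloro group at C-7; iodo groups at C-1 and C-2.
Prefixes are listed alphabetically: bromo, chloro, iodo.
Assembling the pieces gives 7-bromo-7-chloro-1,2-diiodononane.

7-bromo-7-chloro-1,2-diiodononane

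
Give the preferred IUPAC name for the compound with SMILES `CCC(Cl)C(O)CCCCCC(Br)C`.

10-bromo-3-chloroundecan-4-ol

The longest carbon chain that includes the –OH group has 11 carbons, so the parent hydride is undecane.
An alcohol (–OH) is the principal characteristic group, giving the suffix -ol.
Choose the numbering such that numbering from this end puts the hydroxyl group at C-4 rather than C-8.
With this numbering: the hydroxyl at C-4; a bromo group at C-10; a chloro group at C-3.
The substituents are ordered alphabetically, ignoring any di-/tri- multipliers.
The name is 10-bromo-3-chloroundecan-4-ol.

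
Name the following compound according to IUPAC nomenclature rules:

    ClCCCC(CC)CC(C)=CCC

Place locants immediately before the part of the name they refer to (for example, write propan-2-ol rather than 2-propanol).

Counting along the main chain through the multiple bond gives 9 carbons: the parent is nonane.
A C=C double bond in the chain gives the infix -ene-.
The numbering direction is chosen so that numbering from this end puts the double bond at C-3 rather than C-6.
This places the double bond between C-3 and C-4; a chloro group at C-9; an ethyl group at C-6; a methyl group at C-4.
Prefixes are listed alphabetically: chloro, ethyl, methyl.
Putting it together: 9-chloro-6-ethyl-4-methylnon-3-ene.

9-chloro-6-ethyl-4-methylnon-3-ene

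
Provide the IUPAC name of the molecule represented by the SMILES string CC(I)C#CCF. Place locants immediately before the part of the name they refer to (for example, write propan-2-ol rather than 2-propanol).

The longest chain bearing the multiple bond is 5 carbons long (pentane).
A C≡C triple bond in the chain gives the infix -yne-.
Choose the numbering such that numbering from this end puts the triple bond at C-2 rather than C-3.
That gives the triple bond between C-2 and C-3; a fluoro group at C-1; an iodo group at C-4.
Prefixes are listed alphabetically: fluoro, iodo.
Assembling the pieces gives 1-fluoro-4-iodopent-2-yne.

1-fluoro-4-iodopent-2-yne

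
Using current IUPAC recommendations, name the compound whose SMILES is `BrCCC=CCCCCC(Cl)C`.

Counting along the main chain through the multiple bond gives 10 carbons: the parent is decane.
The chain contains a C=C double bond, so the unsaturation ending is -ene.
The numbering direction is chosen so that numbering from this end puts the double bond at C-3 rather than C-7.
That gives the double bond between C-3 and C-4; a bromo group at C-1; a chloro group at C-9.
The substituents are ordered alphabetically, ignoring any di-/tri- multipliers.
Putting it together: 1-bromo-9-chlorodec-3-ene.

1-bromo-9-chlorodec-3-ene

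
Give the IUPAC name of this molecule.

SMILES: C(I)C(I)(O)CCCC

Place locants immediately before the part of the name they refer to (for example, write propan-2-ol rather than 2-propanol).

The longest chain bearing the –OH group is 6 carbons long (hexane).
The principal characteristic group is an alcohol (–OH), named with the suffix -ol.
Number the chain so that numbering from this end puts the hydroxyl group at C-2 rather than C-5.
With this numbering: the hydroxyl at C-2; iodo groups at C-1 and C-2.
The name is 1,2-diiodohexan-2-ol.

1,2-diiodohexan-2-ol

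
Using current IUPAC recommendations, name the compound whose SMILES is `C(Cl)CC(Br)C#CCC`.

The longest carbon chain that includes the multiple bond has 7 carbons, so the parent hydride is heptane.
There is one C≡C triple bond, indicated by the ending -yne.
Number the chain so that numbering from this end puts the triple bond at C-3 rather than C-4.
That gives the triple bond between C-3 and C-4; a bromo group at C-5; a chloro group at C-7.
The substituents are ordered alphabetically, ignoring any di-/tri- multipliers.
Assembling the pieces gives 5-bromo-7-chlorohept-3-yne.

5-bromo-7-chlorohept-3-yne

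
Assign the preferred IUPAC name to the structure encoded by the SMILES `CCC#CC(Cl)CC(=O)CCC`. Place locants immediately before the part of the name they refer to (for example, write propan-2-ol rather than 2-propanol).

6-chlorodec-7-yn-4-one

Counting along the main chain through the carbonyl and the multiple bond gives 10 carbons: the parent is decane.
A ketone (C=O on an internal carbon) is the principal characteristic group, giving the suffix -one.
The chain contains a C≡C triple bond, so the unsaturation ending is -yne.
Number the chain so that numbering from this end puts the carbonyl group at C-4 rather than C-7.
With this numbering: the carbonyl at C-4; the triple bond between C-7 and C-8; a chloro group at C-6.
Assembling the pieces gives 6-chlorodec-7-yn-4-one.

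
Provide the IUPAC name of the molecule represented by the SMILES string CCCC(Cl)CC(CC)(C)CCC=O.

Counting along the main chain through the –CHO group gives 9 carbons: the parent is nonane.
The highest-priority functional group is an aldehyde (terminal –CHO), so the name ends in -al.
Number the chain so that the aldehyde carbon is C-1 by definition.
This places a chloro group at C-6; an ethyl group at C-4; a methyl group at C-4.
Prefixes are listed alphabetically: chloro, ethyl, methyl.
Assembling the pieces gives 6-chloro-4-ethyl-4-methylnonanal.

6-chloro-4-ethyl-4-methylnonanal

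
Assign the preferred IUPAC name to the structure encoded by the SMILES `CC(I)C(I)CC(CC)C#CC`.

4-ethyl-6,7-diiodooct-2-yne

Counting along the main chain through the multiple bond gives 8 carbons: the parent is octane.
A C≡C triple bond in the chain gives the infix -yne-.
Number the chain so that numbering from this end puts the triple bond at C-2 rather than C-6.
That gives the triple bond between C-2 and C-3; an ethyl group at C-4; iodo groups at C-6 and C-7.
Substituent prefixes are cited in alphabetical order (multiplying prefixes like di-/tri- are ignored for ordering).
The name is 4-ethyl-6,7-diiodooct-2-yne.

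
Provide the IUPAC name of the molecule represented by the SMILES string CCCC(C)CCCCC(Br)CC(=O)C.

4-bromo-9-methyldodecan-2-one

Counting along the main chain through the carbonyl gives 12 carbons: the parent is dodecane.
A ketone (C=O on an internal carbon) is the principal characteristic group, giving the suffix -one.
Choose the numbering such that numbering from this end puts the carbonyl group at C-2 rather than C-11.
With this numbering: the carbonyl at C-2; a bromo group at C-4; a methyl group at C-9.
Substituent prefixes are cited in alphabetical order (multiplying prefixes like di-/tri- are ignored for ordering).
The name is 4-bromo-9-methyldodecan-2-one.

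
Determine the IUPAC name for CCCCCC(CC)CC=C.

4-ethylnon-1-ene

The longest carbon chain that includes the multiple bond has 9 carbons, so the parent hydride is nonane.
There is one C=C double bond, indicated by the ending -ene.
Choose the numbering such that numbering from this end puts the double bond at C-1 rather than C-8.
With this numbering: the double bond between C-1 and C-2; an ethyl group at C-4.
Assembling the pieces gives 4-ethylnon-1-ene.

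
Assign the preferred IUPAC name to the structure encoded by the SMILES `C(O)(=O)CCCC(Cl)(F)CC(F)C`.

5-chloro-5,7-difluorooctanoic acid

The longest carbon chain that includes the –COOH group has 8 carbons, so the parent hydride is octane.
A carboxylic acid (terminal –COOH) is the principal characteristic group, giving the suffix -oic acid.
The numbering direction is chosen so that the carboxylic acid carbon is C-1 by definition.
With this numbering: a chloro group at C-5; fluoro groups at C-5 and C-7.
Prefixes are listed alphabetically: chloro, fluoro.
Assembling the pieces gives 5-chloro-5,7-difluorooctanoic acid.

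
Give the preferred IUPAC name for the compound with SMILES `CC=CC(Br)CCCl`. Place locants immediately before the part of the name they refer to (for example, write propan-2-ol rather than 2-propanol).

4-bromo-6-chlorohex-2-ene

Counting along the main chain through the multiple bond gives 6 carbons: the parent is hexane.
There is one C=C double bond, indicated by the ending -ene.
Number the chain so that numbering from this end puts the double bond at C-2 rather than C-4.
With this numbering: the double bond between C-2 and C-3; a bromo group at C-4; a chloro group at C-6.
The substituents are ordered alphabetically, ignoring any di-/tri- multipliers.
Assembling the pieces gives 4-bromo-6-chlorohex-2-ene.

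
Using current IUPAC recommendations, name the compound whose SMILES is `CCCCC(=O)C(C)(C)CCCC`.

The longest chain bearing the carbonyl is 10 carbons long (decane).
The highest-priority functional group is a ketone (C=O on an internal carbon), so the name ends in -one.
Number the chain so that numbering from this end puts the carbonyl group at C-5 rather than C-6.
This places the carbonyl at C-5; two methyl groups at C-6.
Assembling the pieces gives 6,6-dimethyldecan-5-one.

6,6-dimethyldecan-5-one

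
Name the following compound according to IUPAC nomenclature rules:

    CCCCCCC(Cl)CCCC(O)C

Counting along the main chain through the –OH group gives 12 carbons: the parent is dodecane.
The principal characteristic group is an alcohol (–OH), named with the suffix -ol.
Number the chain so that numbering from this end puts the hydroxyl group at C-2 rather than C-11.
That gives the hydroxyl at C-2; a chloro group at C-6.
Putting it together: 6-chlorododecan-2-ol.

6-chlorododecan-2-ol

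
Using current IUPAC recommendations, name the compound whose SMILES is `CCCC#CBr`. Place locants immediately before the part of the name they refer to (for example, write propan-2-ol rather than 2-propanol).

Counting along the main chain through the multiple bond gives 5 carbons: the parent is pentane.
There is one C≡C triple bond, indicated by the ending -yne.
Choose the numbering such that numbering from this end puts the triple bond at C-1 rather than C-4.
This places the triple bond between C-1 and C-2; a bromo group at C-1.
The name is 1-bromopent-1-yne.

1-bromopent-1-yne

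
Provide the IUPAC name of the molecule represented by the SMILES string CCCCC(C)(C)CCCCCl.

1-chloro-5,5-dimethylnonane

The longest continuous carbon chain has 9 atoms, so the parent hydride is nonane.
The numbering direction is chosen so that the substituent locant set {1,5,5} is lower than {5,5,9} at the first point of difference.
With this numbering: a chloro group at C-1; two methyl groups at C-5.
The substituents are ordered alphabetically, ignoring any di-/tri- multipliers.
Putting it together: 1-chloro-5,5-dimethylnonane.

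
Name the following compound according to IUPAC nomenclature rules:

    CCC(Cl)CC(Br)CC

3-bromo-5-chloroheptane

The longest carbon chain is 7 atoms: the parent is heptane.
Number the chain so that the locant sets are identical either way, so the alphabetically earlier bromo substituent takes the lower locant (3 rather than 5).
This places a bromo group at C-3; a chloro group at C-5.
The substituents are ordered alphabetically, ignoring any di-/tri- multipliers.
The name is 3-bromo-5-chloroheptane.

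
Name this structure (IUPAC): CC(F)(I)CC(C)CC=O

5-fluoro-5-iodo-3-methylhexanal

The longest chain bearing the –CHO group is 6 carbons long (hexane).
The principal characteristic group is an aldehyde (terminal –CHO), named with the suffix -al.
Number the chain so that the aldehyde carbon is C-1 by definition.
That gives a fluoro group at C-5; an iodo group at C-5; a methyl group at C-3.
Prefixes are listed alphabetically: fluoro, iodo, methyl.
The name is 5-fluoro-5-iodo-3-methylhexanal.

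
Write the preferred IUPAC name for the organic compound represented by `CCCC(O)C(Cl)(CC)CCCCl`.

The longest carbon chain that includes the –OH group has 8 carbons, so the parent hydride is octane.
The principal characteristic group is an alcohol (–OH), named with the suffix -ol.
Choose the numbering such that numbering from this end puts the hydroxyl group at C-4 rather than C-5.
This places the hydroxyl at C-4; chloro groups at C-5 and C-8; an ethyl group at C-5.
Prefixes are listed alphabetically: chloro, ethyl.
Assembling the pieces gives 5,8-dichloro-5-ethyloctan-4-ol.

5,8-dichloro-5-ethyloctan-4-ol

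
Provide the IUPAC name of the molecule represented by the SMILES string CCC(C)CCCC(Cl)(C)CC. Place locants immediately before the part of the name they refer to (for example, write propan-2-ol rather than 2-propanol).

3-chloro-3,7-dimethylnonane

The longest carbon chain is 9 atoms: the parent is nonane.
Number the chain so that the substituent locant set {3,3,7} is lower than {3,7,7} at the first point of difference.
That gives a chloro group at C-3; methyl groups at C-3 and C-7.
Substituent prefixes are cited in alphabetical order (multiplying prefixes like di-/tri- are ignored for ordering).
The name is 3-chloro-3,7-dimethylnonane.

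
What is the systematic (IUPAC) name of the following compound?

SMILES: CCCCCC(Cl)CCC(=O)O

The longest chain bearing the –COOH group is 9 carbons long (nonane).
The highest-priority functional group is a carboxylic acid (terminal –COOH), so the name ends in -oic acid.
Number the chain so that the carboxylic acid carbon is C-1 by definition.
That gives a chloro group at C-4.
Assembling the pieces gives 4-chlorononanoic acid.

4-chlorononanoic acid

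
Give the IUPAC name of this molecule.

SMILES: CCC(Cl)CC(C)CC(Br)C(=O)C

Counting along the main chain through the carbonyl gives 9 carbons: the parent is nonane.
A ketone (C=O on an internal carbon) is the principal characteristic group, giving the suffix -one.
The numbering direction is chosen so that numbering from this end puts the carbonyl group at C-2 rather than C-8.
This places the carbonyl at C-2; a bromo group at C-3; a chloro group at C-7; a methyl group at C-5.
Prefixes are listed alphabetically: bromo, chloro, methyl.
Assembling the pieces gives 3-bromo-7-chloro-5-methylnonan-2-one.

3-bromo-7-chloro-5-methylnonan-2-one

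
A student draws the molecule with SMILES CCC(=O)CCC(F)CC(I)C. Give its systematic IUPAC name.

6-fluoro-8-iodononan-3-one

The longest carbon chain that includes the carbonyl has 9 carbons, so the parent hydride is nonane.
A ketone (C=O on an internal carbon) is the principal characteristic group, giving the suffix -one.
Choose the numbering such that numbering from this end puts the carbonyl group at C-3 rather than C-7.
That gives the carbonyl at C-3; a fluoro group at C-6; an iodo group at C-8.
Substituent prefixes are cited in alphabetical order (multiplying prefixes like di-/tri- are ignored for ordering).
Putting it together: 6-fluoro-8-iodononan-3-one.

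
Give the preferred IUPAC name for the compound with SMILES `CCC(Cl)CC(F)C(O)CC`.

The longest carbon chain that includes the –OH group has 8 carbons, so the parent hydride is octane.
The highest-priority functional group is an alcohol (–OH), so the name ends in -ol.
The numbering direction is chosen so that numbering from this end puts the hydroxyl group at C-3 rather than C-6.
That gives the hydroxyl at C-3; a chloro group at C-6; a fluoro group at C-4.
Prefixes are listed alphabetically: chloro, fluoro.
Putting it together: 6-chloro-4-fluorooctan-3-ol.

6-chloro-4-fluorooctan-3-ol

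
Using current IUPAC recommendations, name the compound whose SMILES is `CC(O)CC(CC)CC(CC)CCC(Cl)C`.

Counting along the main chain through the –OH group gives 10 carbons: the parent is decane.
The principal characteristic group is an alcohol (–OH), named with the suffix -ol.
The numbering direction is chosen so that numbering from this end puts the hydroxyl group at C-2 rather than C-9.
That gives the hydroxyl at C-2; a chloro group at C-9; ethyl groups at C-4 and C-6.
Prefixes are listed alphabetically: chloro, ethyl.
Putting it together: 9-chloro-4,6-diethyldecan-2-ol.

9-chloro-4,6-diethyldecan-2-ol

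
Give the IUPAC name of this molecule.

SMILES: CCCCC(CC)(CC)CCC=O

The longest chain bearing the –CHO group is 8 carbons long (octane).
The principal characteristic group is an aldehyde (terminal –CHO), named with the suffix -al.
Choose the numbering such that the aldehyde carbon is C-1 by definition.
With this numbering: two ethyl groups at C-4.
The name is 4,4-diethyloctanal.

4,4-diethyloctanal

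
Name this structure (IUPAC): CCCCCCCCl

The longest continuous carbon chain has 7 atoms, so the parent hydride is heptane.
The numbering direction is chosen so that the substituent locant set {1} is lower than {7} at the first point of difference.
This places a chloro group at C-1.
Assembling the pieces gives 1-chloroheptane.

1-chloroheptane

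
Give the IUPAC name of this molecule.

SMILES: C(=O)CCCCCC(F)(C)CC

Counting along the main chain through the –CHO group gives 9 carbons: the parent is nonane.
The highest-priority functional group is an aldehyde (terminal –CHO), so the name ends in -al.
The numbering direction is chosen so that the aldehyde carbon is C-1 by definition.
With this numbering: a fluoro group at C-7; a methyl group at C-7.
Prefixes are listed alphabetically: fluoro, methyl.
The name is 7-fluoro-7-methylnonanal.

7-fluoro-7-methylnonanal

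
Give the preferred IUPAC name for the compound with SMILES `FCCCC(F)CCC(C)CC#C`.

7,10-difluoro-4-methyldec-1-yne

The longest carbon chain that includes the multiple bond has 10 carbons, so the parent hydride is decane.
There is one C≡C triple bond, indicated by the ending -yne.
Choose the numbering such that numbering from this end puts the triple bond at C-1 rather than C-9.
That gives the triple bond between C-1 and C-2; fluoro groups at C-7 and C-10; a methyl group at C-4.
The substituents are ordered alphabetically, ignoring any di-/tri- multipliers.
Assembling the pieces gives 7,10-difluoro-4-methyldec-1-yne.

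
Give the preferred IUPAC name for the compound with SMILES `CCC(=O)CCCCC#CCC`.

undec-8-yn-3-one

The longest chain bearing the carbonyl and the multiple bond is 11 carbons long (undecane).
A ketone (C=O on an internal carbon) is the principal characteristic group, giving the suffix -one.
A C≡C triple bond in the chain gives the infix -yne-.
Number the chain so that numbering from this end puts the carbonyl group at C-3 rather than C-9.
This places the carbonyl at C-3; the triple bond between C-8 and C-9.
Putting it together: undec-8-yn-3-one.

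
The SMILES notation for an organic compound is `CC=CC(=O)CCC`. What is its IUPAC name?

hept-2-en-4-one

The longest carbon chain that includes the carbonyl and the multiple bond has 7 carbons, so the parent hydride is heptane.
The principal characteristic group is a ketone (C=O on an internal carbon), named with the suffix -one.
The chain contains a C=C double bond, so the unsaturation ending is -ene.
Choose the numbering such that numbering from this end puts the double bond at C-2 rather than C-5.
That gives the carbonyl at C-4; the double bond between C-2 and C-3.
Assembling the pieces gives hept-2-en-4-one.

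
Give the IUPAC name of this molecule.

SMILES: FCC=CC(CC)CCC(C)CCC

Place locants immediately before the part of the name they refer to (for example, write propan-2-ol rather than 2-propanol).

4-ethyl-1-fluoro-7-methyldec-2-ene

The longest carbon chain that includes the multiple bond has 10 carbons, so the parent hydride is decane.
There is one C=C double bond, indicated by the ending -ene.
Choose the numbering such that numbering from this end puts the double bond at C-2 rather than C-8.
This places the double bond between C-2 and C-3; an ethyl group at C-4; a fluoro group at C-1; a methyl group at C-7.
The substituents are ordered alphabetically, ignoring any di-/tri- multipliers.
The name is 4-ethyl-1-fluoro-7-methyldec-2-ene.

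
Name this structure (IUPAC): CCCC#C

pent-1-yne

Counting along the main chain through the multiple bond gives 5 carbons: the parent is pentane.
A C≡C triple bond in the chain gives the infix -yne-.
Choose the numbering such that numbering from this end puts the triple bond at C-1 rather than C-4.
This places the triple bond between C-1 and C-2.
Putting it together: pent-1-yne.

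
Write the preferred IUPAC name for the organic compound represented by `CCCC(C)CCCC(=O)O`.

The longest carbon chain that includes the –COOH group has 8 carbons, so the parent hydride is octane.
The highest-priority functional group is a carboxylic acid (terminal –COOH), so the name ends in -oic acid.
The numbering direction is chosen so that the carboxylic acid carbon is C-1 by definition.
With this numbering: a methyl group at C-5.
Assembling the pieces gives 5-methyloctanoic acid.

5-methyloctanoic acid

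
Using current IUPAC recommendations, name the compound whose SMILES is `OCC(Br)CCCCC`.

2-bromoheptan-1-ol

Counting along the main chain through the –OH group gives 7 carbons: the parent is heptane.
The principal characteristic group is an alcohol (–OH), named with the suffix -ol.
Choose the numbering such that numbering from this end puts the hydroxyl group at C-1 rather than C-7.
This places the hydroxyl at C-1; a bromo group at C-2.
Assembling the pieces gives 2-bromoheptan-1-ol.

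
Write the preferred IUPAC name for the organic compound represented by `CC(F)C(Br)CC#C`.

Counting along the main chain through the multiple bond gives 6 carbons: the parent is hexane.
The chain contains a C≡C triple bond, so the unsaturation ending is -yne.
The numbering direction is chosen so that numbering from this end puts the triple bond at C-1 rather than C-5.
This places the triple bond between C-1 and C-2; a bromo group at C-4; a fluoro group at C-5.
Substituent prefixes are cited in alphabetical order (multiplying prefixes like di-/tri- are ignored for ordering).
Putting it together: 4-bromo-5-fluorohex-1-yne.

4-bromo-5-fluorohex-1-yne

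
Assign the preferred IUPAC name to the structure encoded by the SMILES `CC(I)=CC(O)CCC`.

2-iodohept-2-en-4-ol

Counting along the main chain through the –OH group and the multiple bond gives 7 carbons: the parent is heptane.
An alcohol (–OH) is the principal characteristic group, giving the suffix -ol.
The chain contains a C=C double bond, so the unsaturation ending is -ene.
Number the chain so that numbering from this end puts the double bond at C-2 rather than C-5.
This places the hydroxyl at C-4; the double bond between C-2 and C-3; an iodo group at C-2.
Putting it together: 2-iodohept-2-en-4-ol.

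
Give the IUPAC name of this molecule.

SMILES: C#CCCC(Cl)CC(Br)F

7-bromo-5-chloro-7-fluorohept-1-yne

Counting along the main chain through the multiple bond gives 7 carbons: the parent is heptane.
There is one C≡C triple bond, indicated by the ending -yne.
Number the chain so that numbering from this end puts the triple bond at C-1 rather than C-6.
With this numbering: the triple bond between C-1 and C-2; a bromo group at C-7; a chloro group at C-5; a fluoro group at C-7.
Prefixes are listed alphabetically: bromo, chloro, fluoro.
Putting it together: 7-bromo-5-chloro-7-fluorohept-1-yne.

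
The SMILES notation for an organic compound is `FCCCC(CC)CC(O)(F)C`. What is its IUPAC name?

The longest carbon chain that includes the –OH group has 7 carbons, so the parent hydride is heptane.
An alcohol (–OH) is the principal characteristic group, giving the suffix -ol.
The numbering direction is chosen so that numbering from this end puts the hydroxyl group at C-2 rather than C-6.
This places the hydroxyl at C-2; an ethyl group at C-4; fluoro groups at C-2 and C-7.
The substituents are ordered alphabetically, ignoring any di-/tri- multipliers.
Putting it together: 4-ethyl-2,7-difluoroheptan-2-ol.

4-ethyl-2,7-difluoroheptan-2-ol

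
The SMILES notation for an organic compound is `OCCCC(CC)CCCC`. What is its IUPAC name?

4-ethyloctan-1-ol

Counting along the main chain through the –OH group gives 8 carbons: the parent is octane.
The highest-priority functional group is an alcohol (–OH), so the name ends in -ol.
Number the chain so that numbering from this end puts the hydroxyl group at C-1 rather than C-8.
That gives the hydroxyl at C-1; an ethyl group at C-4.
Assembling the pieces gives 4-ethyloctan-1-ol.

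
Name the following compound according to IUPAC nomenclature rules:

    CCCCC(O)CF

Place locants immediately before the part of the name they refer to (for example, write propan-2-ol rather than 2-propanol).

The longest chain bearing the –OH group is 6 carbons long (hexane).
An alcohol (–OH) is the principal characteristic group, giving the suffix -ol.
The numbering direction is chosen so that numbering from this end puts the hydroxyl group at C-2 rather than C-5.
That gives the hydroxyl at C-2; a fluoro group at C-1.
The name is 1-fluorohexan-2-ol.

1-fluorohexan-2-ol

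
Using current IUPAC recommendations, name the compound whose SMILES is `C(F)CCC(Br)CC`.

The parent chain contains 6 carbons (hexane).
The numbering direction is chosen so that the substituent locant set {1,4} is lower than {3,6} at the first point of difference.
With this numbering: a bromo group at C-4; a fluoro group at C-1.
Prefixes are listed alphabetically: bromo, fluoro.
The name is 4-bromo-1-fluorohexane.

4-bromo-1-fluorohexane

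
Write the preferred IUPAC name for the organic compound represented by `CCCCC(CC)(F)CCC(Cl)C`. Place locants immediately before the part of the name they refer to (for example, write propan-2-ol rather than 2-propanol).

The parent chain contains 9 carbons (nonane).
Number the chain so that the substituent locant set {2,5,5} is lower than {5,5,8} at the first point of difference.
This places a chloro group at C-2; an ethyl group at C-5; a fluoro group at C-5.
The substituents are ordered alphabetically, ignoring any di-/tri- multipliers.
The name is 2-chloro-5-ethyl-5-fluorononane.

2-chloro-5-ethyl-5-fluorononane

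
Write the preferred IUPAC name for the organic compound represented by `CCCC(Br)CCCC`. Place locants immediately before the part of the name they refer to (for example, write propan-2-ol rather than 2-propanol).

The longest carbon chain is 8 atoms: the parent is octane.
Number the chain so that the substituent locant set {4} is lower than {5} at the first point of difference.
This places a bromo group at C-4.
The name is 4-bromooctane.

4-bromooctane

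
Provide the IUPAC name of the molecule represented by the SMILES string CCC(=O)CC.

The longest carbon chain that includes the carbonyl has 5 carbons, so the parent hydride is pentane.
The highest-priority functional group is a ketone (C=O on an internal carbon), so the name ends in -one.
Numbering from either end gives identical locants here.
With this numbering: the carbonyl at C-3.
Assembling the pieces gives pentan-3-one.

pentan-3-one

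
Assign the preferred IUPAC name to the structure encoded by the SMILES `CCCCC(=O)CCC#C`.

non-1-yn-5-one

Counting along the main chain through the carbonyl and the multiple bond gives 9 carbons: the parent is nonane.
A ketone (C=O on an internal carbon) is the principal characteristic group, giving the suffix -one.
There is one C≡C triple bond, indicated by the ending -yne.
Choose the numbering such that numbering from this end puts the triple bond at C-1 rather than C-8.
With this numbering: the carbonyl at C-5; the triple bond between C-1 and C-2.
Assembling the pieces gives non-1-yn-5-one.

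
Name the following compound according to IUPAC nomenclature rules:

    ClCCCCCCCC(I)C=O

Counting along the main chain through the –CHO group gives 9 carbons: the parent is nonane.
An aldehyde (terminal –CHO) is the principal characteristic group, giving the suffix -al.
Number the chain so that the aldehyde carbon is C-1 by definition.
That gives a chloro group at C-9; an iodo group at C-2.
Prefixes are listed alphabetically: chloro, iodo.
The name is 9-chloro-2-iodononanal.

9-chloro-2-iodononanal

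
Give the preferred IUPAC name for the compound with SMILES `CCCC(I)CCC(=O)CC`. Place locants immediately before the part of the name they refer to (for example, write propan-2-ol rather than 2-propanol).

6-iodononan-3-one

The longest chain bearing the carbonyl is 9 carbons long (nonane).
The principal characteristic group is a ketone (C=O on an internal carbon), named with the suffix -one.
Number the chain so that numbering from this end puts the carbonyl group at C-3 rather than C-7.
With this numbering: the carbonyl at C-3; an iodo group at C-6.
Assembling the pieces gives 6-iodononan-3-one.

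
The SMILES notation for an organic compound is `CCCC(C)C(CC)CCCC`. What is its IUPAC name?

The longest continuous carbon chain has 9 atoms, so the parent hydride is nonane.
Number the chain so that the substituent locant set {4,5} is lower than {5,6} at the first point of difference.
That gives an ethyl group at C-5; a methyl group at C-4.
Substituent prefixes are cited in alphabetical order (multiplying prefixes like di-/tri- are ignored for ordering).
The name is 5-ethyl-4-methylnonane.

5-ethyl-4-methylnonane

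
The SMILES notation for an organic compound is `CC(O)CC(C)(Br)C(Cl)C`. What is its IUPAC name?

The longest carbon chain that includes the –OH group has 6 carbons, so the parent hydride is hexane.
The principal characteristic group is an alcohol (–OH), named with the suffix -ol.
The numbering direction is chosen so that numbering from this end puts the hydroxyl group at C-2 rather than C-5.
That gives the hydroxyl at C-2; a bromo group at C-4; a chloro group at C-5; a methyl group at C-4.
Substituent prefixes are cited in alphabetical order (multiplying prefixes like di-/tri- are ignored for ordering).
Assembling the pieces gives 4-bromo-5-chloro-4-methylhexan-2-ol.

4-bromo-5-chloro-4-methylhexan-2-ol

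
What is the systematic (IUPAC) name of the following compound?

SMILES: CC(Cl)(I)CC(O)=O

The longest carbon chain that includes the –COOH group has 4 carbons, so the parent hydride is butane.
The highest-priority functional group is a carboxylic acid (terminal –COOH), so the name ends in -oic acid.
The numbering direction is chosen so that the carboxylic acid carbon is C-1 by definition.
That gives a chloro group at C-3; an iodo group at C-3.
The substituents are ordered alphabetically, ignoring any di-/tri- multipliers.
Assembling the pieces gives 3-chloro-3-iodobutanoic acid.

3-chloro-3-iodobutanoic acid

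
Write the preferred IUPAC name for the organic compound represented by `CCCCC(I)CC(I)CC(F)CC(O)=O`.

3-fluoro-5,7-diiodoundecanoic acid

The longest carbon chain that includes the –COOH group has 11 carbons, so the parent hydride is undecane.
A carboxylic acid (terminal –COOH) is the principal characteristic group, giving the suffix -oic acid.
Choose the numbering such that the carboxylic acid carbon is C-1 by definition.
With this numbering: a fluoro group at C-3; iodo groups at C-5 and C-7.
Prefixes are listed alphabetically: fluoro, iodo.
Assembling the pieces gives 3-fluoro-5,7-diiodoundecanoic acid.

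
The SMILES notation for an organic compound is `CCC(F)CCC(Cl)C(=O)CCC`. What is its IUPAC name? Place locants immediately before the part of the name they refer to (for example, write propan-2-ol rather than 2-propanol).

5-chloro-8-fluorodecan-4-one

The longest chain bearing the carbonyl is 10 carbons long (decane).
The highest-priority functional group is a ketone (C=O on an internal carbon), so the name ends in -one.
Choose the numbering such that numbering from this end puts the carbonyl group at C-4 rather than C-7.
That gives the carbonyl at C-4; a chloro group at C-5; a fluoro group at C-8.
The substituents are ordered alphabetically, ignoring any di-/tri- multipliers.
Assembling the pieces gives 5-chloro-8-fluorodecan-4-one.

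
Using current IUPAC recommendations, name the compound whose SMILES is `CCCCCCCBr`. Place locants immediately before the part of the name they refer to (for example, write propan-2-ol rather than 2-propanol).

1-bromoheptane

The parent chain contains 7 carbons (heptane).
The numbering direction is chosen so that the substituent locant set {1} is lower than {7} at the first point of difference.
With this numbering: a bromo group at C-1.
Assembling the pieces gives 1-bromoheptane.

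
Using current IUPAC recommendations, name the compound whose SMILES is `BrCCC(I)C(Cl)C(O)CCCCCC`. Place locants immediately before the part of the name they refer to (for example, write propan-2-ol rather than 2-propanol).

1-bromo-4-chloro-3-iodoundecan-5-ol

The longest carbon chain that includes the –OH group has 11 carbons, so the parent hydride is undecane.
An alcohol (–OH) is the principal characteristic group, giving the suffix -ol.
The numbering direction is chosen so that numbering from this end puts the hydroxyl group at C-5 rather than C-7.
This places the hydroxyl at C-5; a bromo group at C-1; a chloro group at C-4; an iodo group at C-3.
Substituent prefixes are cited in alphabetical order (multiplying prefixes like di-/tri- are ignored for ordering).
Assembling the pieces gives 1-bromo-4-chloro-3-iodoundecan-5-ol.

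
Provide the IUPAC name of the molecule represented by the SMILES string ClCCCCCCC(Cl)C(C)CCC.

The longest continuous carbon chain has 11 atoms, so the parent hydride is undecane.
The numbering direction is chosen so that the substituent locant set {1,7,8} is lower than {4,5,11} at the first point of difference.
With this numbering: chloro groups at C-1 and C-7; a methyl group at C-8.
Substituent prefixes are cited in alphabetical order (multiplying prefixes like di-/tri- are ignored for ordering).
Putting it together: 1,7-dichloro-8-methylundecane.

1,7-dichloro-8-methylundecane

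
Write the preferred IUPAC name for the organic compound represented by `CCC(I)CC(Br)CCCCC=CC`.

8-bromo-10-iodododec-2-ene

The longest carbon chain that includes the multiple bond has 12 carbons, so the parent hydride is dodecane.
There is one C=C double bond, indicated by the ending -ene.
Choose the numbering such that numbering from this end puts the double bond at C-2 rather than C-10.
That gives the double bond between C-2 and C-3; a bromo group at C-8; an iodo group at C-10.
The substituents are ordered alphabetically, ignoring any di-/tri- multipliers.
Assembling the pieces gives 8-bromo-10-iodododec-2-ene.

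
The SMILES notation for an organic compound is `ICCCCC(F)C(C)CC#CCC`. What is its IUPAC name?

Counting along the main chain through the multiple bond gives 11 carbons: the parent is undecane.
There is one C≡C triple bond, indicated by the ending -yne.
Choose the numbering such that numbering from this end puts the triple bond at C-3 rather than C-8.
That gives the triple bond between C-3 and C-4; a fluoro group at C-7; an iodo group at C-11; a methyl group at C-6.
Prefixes are listed alphabetically: fluoro, iodo, methyl.
Assembling the pieces gives 7-fluoro-11-iodo-6-methylundec-3-yne.

7-fluoro-11-iodo-6-methylundec-3-yne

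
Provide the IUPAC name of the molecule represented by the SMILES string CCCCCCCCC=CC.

The longest chain bearing the multiple bond is 11 carbons long (undecane).
The chain contains a C=C double bond, so the unsaturation ending is -ene.
Choose the numbering such that numbering from this end puts the double bond at C-2 rather than C-9.
This places the double bond between C-2 and C-3.
Putting it together: undec-2-ene.

undec-2-ene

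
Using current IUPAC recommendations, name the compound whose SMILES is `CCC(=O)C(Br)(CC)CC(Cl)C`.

4-bromo-6-chloro-4-ethylheptan-3-one

The longest chain bearing the carbonyl is 7 carbons long (heptane).
The principal characteristic group is a ketone (C=O on an internal carbon), named with the suffix -one.
Choose the numbering such that numbering from this end puts the carbonyl group at C-3 rather than C-5.
That gives the carbonyl at C-3; a bromo group at C-4; a chloro group at C-6; an ethyl group at C-4.
Substituent prefixes are cited in alphabetical order (multiplying prefixes like di-/tri- are ignored for ordering).
Assembling the pieces gives 4-bromo-6-chloro-4-ethylheptan-3-one.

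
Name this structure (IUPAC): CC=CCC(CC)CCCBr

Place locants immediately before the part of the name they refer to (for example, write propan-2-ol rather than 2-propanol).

Counting along the main chain through the multiple bond gives 8 carbons: the parent is octane.
There is one C=C double bond, indicated by the ending -ene.
Number the chain so that numbering from this end puts the double bond at C-2 rather than C-6.
That gives the double bond between C-2 and C-3; a bromo group at C-8; an ethyl group at C-5.
Substituent prefixes are cited in alphabetical order (multiplying prefixes like di-/tri- are ignored for ordering).
The name is 8-bromo-5-ethyloct-2-ene.

8-bromo-5-ethyloct-2-ene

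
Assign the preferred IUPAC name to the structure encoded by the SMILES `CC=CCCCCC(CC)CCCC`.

Counting along the main chain through the multiple bond gives 12 carbons: the parent is dodecane.
A C=C double bond in the chain gives the infix -ene-.
Number the chain so that numbering from this end puts the double bond at C-2 rather than C-10.
That gives the double bond between C-2 and C-3; an ethyl group at C-8.
Putting it together: 8-ethyldodec-2-ene.

8-ethyldodec-2-ene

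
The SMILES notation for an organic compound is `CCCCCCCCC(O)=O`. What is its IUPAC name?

nonanoic acid

Counting along the main chain through the –COOH group gives 9 carbons: the parent is nonane.
The highest-priority functional group is a carboxylic acid (terminal –COOH), so the name ends in -oic acid.
Number the chain so that the carboxylic acid carbon is C-1 by definition.
The name is nonanoic acid.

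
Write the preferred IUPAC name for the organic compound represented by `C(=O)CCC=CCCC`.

oct-4-enal

The longest carbon chain that includes the –CHO group and the multiple bond has 8 carbons, so the parent hydride is octane.
The principal characteristic group is an aldehyde (terminal –CHO), named with the suffix -al.
A C=C double bond in the chain gives the infix -ene-.
Choose the numbering such that the aldehyde carbon is C-1 by definition.
That gives the double bond between C-4 and C-5.
Putting it together: oct-4-enal.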